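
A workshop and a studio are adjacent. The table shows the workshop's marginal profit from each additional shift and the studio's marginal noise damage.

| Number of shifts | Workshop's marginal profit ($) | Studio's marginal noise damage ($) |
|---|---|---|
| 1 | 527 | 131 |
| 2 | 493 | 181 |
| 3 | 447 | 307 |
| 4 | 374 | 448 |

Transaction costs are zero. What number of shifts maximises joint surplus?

3

Bargaining reaches the level where marginal profit last exceeds marginal noise damage.
That holds through level 3 (447 ≥ 307) but not at 4 (374 < 448).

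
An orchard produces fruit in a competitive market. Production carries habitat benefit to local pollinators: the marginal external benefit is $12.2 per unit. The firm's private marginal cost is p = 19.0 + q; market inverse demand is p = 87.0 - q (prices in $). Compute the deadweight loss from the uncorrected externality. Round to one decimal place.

Market equilibrium (private): 19.0 + q = 87.0 - q → q_m = 34.0000.
Social marginal cost = private MC − MEB = 6.8 + q.
Set SMC = demand: 6.8 + q = 87.0 - q → q* = 40.1000.
Between q* and q_m the wedge demand − SMC runs linearly from 0 to MEB(q_m), so the loss is a triangle.
DWL = ½ × 6.1000 × 12.2000 = 37.2100.

DWL = $37.2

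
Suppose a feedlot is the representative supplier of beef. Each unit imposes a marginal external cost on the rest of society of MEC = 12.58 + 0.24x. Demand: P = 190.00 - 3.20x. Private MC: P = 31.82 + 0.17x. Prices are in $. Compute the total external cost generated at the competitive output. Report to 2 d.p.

$854.85

Market equilibrium (private): 31.82 + 0.17x = 190.00 - 3.20x → x_m = 46.9377.
Total external cost = ∫₀^{x_m} (12.58 + 0.24x) dx = 12.58×46.9377 + ½×0.24×46.9377² = 854.8540.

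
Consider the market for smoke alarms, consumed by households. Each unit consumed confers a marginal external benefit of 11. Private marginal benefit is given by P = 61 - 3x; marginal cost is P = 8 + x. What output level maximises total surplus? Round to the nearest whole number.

x* = 16

Social marginal benefit = demand + MEB = 72 - 3x.
Set SMB = MC: 72 - 3x = 8 + x → x* = 16.0000.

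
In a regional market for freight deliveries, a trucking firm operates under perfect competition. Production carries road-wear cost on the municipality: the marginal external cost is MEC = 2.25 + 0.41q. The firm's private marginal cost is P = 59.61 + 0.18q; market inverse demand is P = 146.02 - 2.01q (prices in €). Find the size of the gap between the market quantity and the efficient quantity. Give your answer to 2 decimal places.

7.09 units

Market equilibrium (private): 59.61 + 0.18q = 146.02 - 2.01q → q_m = 39.4566.
Social marginal cost = private MC + MEC = 61.86 + 0.59q.
Set SMC = demand: 61.86 + 0.59q = 146.02 - 2.01q → q* = 32.3692.
Gap = |39.4566 − 32.3692| = 7.0874.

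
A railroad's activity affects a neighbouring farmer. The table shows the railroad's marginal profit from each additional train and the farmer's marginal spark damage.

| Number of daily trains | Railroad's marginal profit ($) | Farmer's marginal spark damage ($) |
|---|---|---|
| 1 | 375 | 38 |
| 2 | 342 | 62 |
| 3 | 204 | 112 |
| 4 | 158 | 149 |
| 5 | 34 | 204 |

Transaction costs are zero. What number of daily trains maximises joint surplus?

4

Bargaining reaches the level where marginal profit last exceeds marginal spark damage.
That holds through level 4 (158 ≥ 149) but not at 5 (34 < 204).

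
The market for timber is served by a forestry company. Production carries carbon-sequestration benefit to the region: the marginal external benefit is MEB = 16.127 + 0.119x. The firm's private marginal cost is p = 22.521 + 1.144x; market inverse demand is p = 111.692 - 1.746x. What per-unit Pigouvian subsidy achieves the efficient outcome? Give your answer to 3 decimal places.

subsidy = 20.649 per unit

Social marginal cost = private MC − MEB = 6.394 + 1.025x.
Set SMC = demand: 6.394 + 1.025x = 111.692 - 1.746x → x* = 38.0000.
The Pigouvian subsidy equals MEB at x*: 16.127 + 0.119×38.0000 = 20.6490.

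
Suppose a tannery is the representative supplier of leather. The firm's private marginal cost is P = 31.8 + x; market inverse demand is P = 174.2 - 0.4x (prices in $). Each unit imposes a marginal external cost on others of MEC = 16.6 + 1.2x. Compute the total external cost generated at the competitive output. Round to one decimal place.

$7895.9

Market equilibrium (private): 31.8 + x = 174.2 - 0.4x → x_m = 101.7143.
Total external cost = ∫₀^{x_m} (16.6 + 1.2x) dx = 16.6×101.7143 + ½×1.2×101.7143² = 7895.9367.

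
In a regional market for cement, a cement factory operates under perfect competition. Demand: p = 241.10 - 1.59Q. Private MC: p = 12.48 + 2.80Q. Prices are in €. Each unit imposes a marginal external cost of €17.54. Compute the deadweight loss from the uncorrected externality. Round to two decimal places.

DWL = €35.04

Market equilibrium (private): 12.48 + 2.80Q = 241.10 - 1.59Q → Q_m = 52.0774.
Social marginal cost = private MC + MEC = 30.02 + 2.80Q.
Set SMC = demand: 30.02 + 2.80Q = 241.10 - 1.59Q → Q* = 48.0820.
Height of the DWL triangle at Q_m is SMC(Q_m) − demand(Q_m) = MEC(Q_m) = 17.5400.
DWL = ½ × 3.9954 × 17.5400 = 35.0397.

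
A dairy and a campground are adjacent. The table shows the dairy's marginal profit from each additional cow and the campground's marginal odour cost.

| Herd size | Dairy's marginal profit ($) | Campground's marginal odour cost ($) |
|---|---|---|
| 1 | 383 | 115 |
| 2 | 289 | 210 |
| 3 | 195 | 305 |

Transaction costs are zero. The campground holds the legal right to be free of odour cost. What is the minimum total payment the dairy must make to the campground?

Efficient level: marginal profit ≥ marginal odour cost through level 2, so k* = 2.
With the campground holding the right, the dairy must at least compensate total damage at k*: 115 + 210 = 325.

$325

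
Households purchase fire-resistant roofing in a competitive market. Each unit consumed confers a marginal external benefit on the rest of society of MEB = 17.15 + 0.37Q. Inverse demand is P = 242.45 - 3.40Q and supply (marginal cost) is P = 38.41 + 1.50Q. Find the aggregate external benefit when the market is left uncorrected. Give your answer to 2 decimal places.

Market equilibrium (private): 38.41 + 1.50Q = 242.45 - 3.40Q → Q_m = 41.6408.
Total external benefit = ∫₀^{Q_m} (17.15 + 0.37Q) dQ = 17.15×41.6408 + ½×0.37×41.6408² = 1034.9216.

1034.92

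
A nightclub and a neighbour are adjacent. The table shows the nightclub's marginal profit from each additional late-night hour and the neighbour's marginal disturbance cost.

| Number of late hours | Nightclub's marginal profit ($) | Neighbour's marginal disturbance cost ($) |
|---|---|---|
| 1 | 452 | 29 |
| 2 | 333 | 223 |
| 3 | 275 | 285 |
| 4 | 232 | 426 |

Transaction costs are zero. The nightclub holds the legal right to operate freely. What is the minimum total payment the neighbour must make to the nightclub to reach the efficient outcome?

$507

Left alone the nightclub would choose level 4 (marginal profit stays positive).
Efficient level: k* = 2 (marginal profit ≥ marginal disturbance cost through 2).
The neighbour must at least cover the nightclub's forgone profit from cutting 4→2: 275 + 232 = 507.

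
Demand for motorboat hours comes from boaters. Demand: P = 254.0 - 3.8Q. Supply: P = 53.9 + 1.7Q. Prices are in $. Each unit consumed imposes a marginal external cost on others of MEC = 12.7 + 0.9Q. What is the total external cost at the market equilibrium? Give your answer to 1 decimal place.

Market equilibrium (private): 53.9 + 1.7Q = 254.0 - 3.8Q → Q_m = 36.3818.
Total external cost = ∫₀^{Q_m} (12.7 + 0.9Q) dQ = 12.7×36.3818 + ½×0.9×36.3818² = 1057.6848.

$1057.7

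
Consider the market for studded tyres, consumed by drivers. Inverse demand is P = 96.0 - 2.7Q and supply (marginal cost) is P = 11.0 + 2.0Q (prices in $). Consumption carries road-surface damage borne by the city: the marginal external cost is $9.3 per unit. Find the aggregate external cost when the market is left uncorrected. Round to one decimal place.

Market equilibrium (private): 11.0 + 2.0Q = 96.0 - 2.7Q → Q_m = 18.0851.
Total external cost = MEC × Q_m = 9.3 × 18.0851 = 168.1914.

$168.2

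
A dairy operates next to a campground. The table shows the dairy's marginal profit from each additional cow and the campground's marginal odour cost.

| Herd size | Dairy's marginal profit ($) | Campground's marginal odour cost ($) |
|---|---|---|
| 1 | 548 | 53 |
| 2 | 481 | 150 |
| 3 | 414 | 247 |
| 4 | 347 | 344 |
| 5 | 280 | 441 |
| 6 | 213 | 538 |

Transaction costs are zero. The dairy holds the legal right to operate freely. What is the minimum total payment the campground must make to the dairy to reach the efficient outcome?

Left alone the dairy would choose level 6 (marginal profit stays positive).
Efficient level: k* = 4 (marginal profit ≥ marginal odour cost through 4).
The campground must at least cover the dairy's forgone profit from cutting 6→4: 280 + 213 = 493.

$493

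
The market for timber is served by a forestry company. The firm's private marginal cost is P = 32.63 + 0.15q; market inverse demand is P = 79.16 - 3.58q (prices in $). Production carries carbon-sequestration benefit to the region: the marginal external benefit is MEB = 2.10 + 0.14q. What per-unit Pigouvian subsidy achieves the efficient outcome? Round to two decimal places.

subsidy = $4.00 per unit

Social marginal cost = private MC − MEB = 30.53 + 0.01q.
Set SMC = demand: 30.53 + 0.01q = 79.16 - 3.58q → q* = 13.5460.
The Pigouvian subsidy equals MEB at q*: 2.10 + 0.14×13.5460 = 3.9964.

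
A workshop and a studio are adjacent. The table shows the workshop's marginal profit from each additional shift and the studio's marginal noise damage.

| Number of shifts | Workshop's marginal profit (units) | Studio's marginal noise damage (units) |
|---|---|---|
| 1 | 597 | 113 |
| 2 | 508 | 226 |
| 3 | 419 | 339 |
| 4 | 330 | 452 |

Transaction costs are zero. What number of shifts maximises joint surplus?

3

Bargaining reaches the level where marginal profit last exceeds marginal noise damage.
That holds through level 3 (419 ≥ 339) but not at 4 (330 < 452).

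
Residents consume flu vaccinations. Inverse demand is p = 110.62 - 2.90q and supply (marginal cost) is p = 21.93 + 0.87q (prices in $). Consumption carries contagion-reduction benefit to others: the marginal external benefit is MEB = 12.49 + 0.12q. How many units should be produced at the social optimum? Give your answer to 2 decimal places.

Social marginal benefit = demand + MEB = 123.11 - 2.78q.
Set SMB = MC: 123.11 - 2.78q = 21.93 + 0.87q → q* = 27.7205.

q* = 27.72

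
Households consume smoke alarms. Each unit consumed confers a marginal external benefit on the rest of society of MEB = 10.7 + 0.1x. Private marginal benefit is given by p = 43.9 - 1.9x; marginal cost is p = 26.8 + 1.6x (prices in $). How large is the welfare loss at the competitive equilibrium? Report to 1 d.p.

Market equilibrium (private): 26.8 + 1.6x = 43.9 - 1.9x → x_m = 4.8857.
Social marginal benefit = demand + MEB = 54.6 - 1.8x.
Set SMB = MC: 54.6 - 1.8x = 26.8 + 1.6x → x* = 8.1765.
The welfare-loss triangle has base |x_m − x*| and height MEB(x_m) (the vertical gap between SMB and MC is zero at x* and MEB at x_m).
DWL = ½ × 3.2908 × 11.1886 = 18.4097.

DWL = $18.4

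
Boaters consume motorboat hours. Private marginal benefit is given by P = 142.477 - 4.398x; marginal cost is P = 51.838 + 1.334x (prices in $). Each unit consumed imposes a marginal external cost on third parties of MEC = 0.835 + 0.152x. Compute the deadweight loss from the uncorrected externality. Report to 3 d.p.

DWL = $0.891

Market equilibrium (private): 51.838 + 1.334x = 142.477 - 4.398x → x_m = 15.8128.
Social marginal benefit = demand − MEC = 141.642 - 4.550x.
Set SMB = MC: 141.642 - 4.550x = 51.838 + 1.334x → x* = 15.2624.
The loss is the area between SMB and MC from x* to x_m; with linear curves that's a triangle of height MEC(x_m).
DWL = ½ × 0.5504 × 3.2385 = 0.8912.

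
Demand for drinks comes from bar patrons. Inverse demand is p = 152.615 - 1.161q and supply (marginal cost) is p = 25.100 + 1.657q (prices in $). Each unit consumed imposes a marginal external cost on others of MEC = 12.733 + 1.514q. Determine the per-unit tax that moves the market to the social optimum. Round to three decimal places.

Social marginal benefit = demand − MEC = 139.882 - 2.675q.
Set SMB = MC: 139.882 - 2.675q = 25.100 + 1.657q → q* = 26.4963.
The Pigouvian tax equals MEC at q*: 12.733 + 1.514×26.4963 = 52.8484.

tax = $52.848 per unit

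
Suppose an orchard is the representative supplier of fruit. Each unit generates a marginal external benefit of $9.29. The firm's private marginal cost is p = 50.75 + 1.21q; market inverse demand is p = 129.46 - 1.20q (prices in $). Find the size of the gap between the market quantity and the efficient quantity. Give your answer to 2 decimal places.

3.85 units

Market equilibrium (private): 50.75 + 1.21q = 129.46 - 1.20q → q_m = 32.6598.
Social marginal cost = private MC − MEB = 41.46 + 1.21q.
Set SMC = demand: 41.46 + 1.21q = 129.46 - 1.20q → q* = 36.5145.
Gap = |32.6598 − 36.5145| = 3.8547.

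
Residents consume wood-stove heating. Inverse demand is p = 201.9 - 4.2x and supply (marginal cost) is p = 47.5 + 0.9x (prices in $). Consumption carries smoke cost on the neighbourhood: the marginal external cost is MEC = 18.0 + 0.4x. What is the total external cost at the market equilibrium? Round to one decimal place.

Market equilibrium (private): 47.5 + 0.9x = 201.9 - 4.2x → x_m = 30.2745.
Total external cost = ∫₀^{x_m} (18.0 + 0.4x) dx = 18.0×30.2745 + ½×0.4×30.2745² = 728.2501.

$728.3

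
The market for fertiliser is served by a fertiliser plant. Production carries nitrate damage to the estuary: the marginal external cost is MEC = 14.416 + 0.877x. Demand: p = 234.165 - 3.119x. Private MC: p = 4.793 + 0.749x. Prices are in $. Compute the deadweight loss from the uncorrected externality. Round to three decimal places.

DWL = $464.898

Market equilibrium (private): 4.793 + 0.749x = 234.165 - 3.119x → x_m = 59.2999.
Social marginal cost = private MC + MEC = 19.209 + 1.626x.
Set SMC = demand: 19.209 + 1.626x = 234.165 - 3.119x → x* = 45.3016.
Between x* and x_m the wedge SMC − demand runs linearly from 0 to MEC(x_m), so the loss is a triangle.
DWL = ½ × 13.9983 × 66.4220 = 464.8975.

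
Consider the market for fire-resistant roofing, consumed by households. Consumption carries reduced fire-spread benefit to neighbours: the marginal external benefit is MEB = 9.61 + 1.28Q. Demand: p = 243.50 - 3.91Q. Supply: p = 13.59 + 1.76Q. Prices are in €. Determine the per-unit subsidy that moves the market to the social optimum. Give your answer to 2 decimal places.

subsidy = €79.45 per unit

Social marginal benefit = demand + MEB = 253.11 - 2.63Q.
Set SMB = MC: 253.11 - 2.63Q = 13.59 + 1.76Q → Q* = 54.5604.
The Pigouvian subsidy equals MEB at Q*: 9.61 + 1.28×54.5604 = 79.4473.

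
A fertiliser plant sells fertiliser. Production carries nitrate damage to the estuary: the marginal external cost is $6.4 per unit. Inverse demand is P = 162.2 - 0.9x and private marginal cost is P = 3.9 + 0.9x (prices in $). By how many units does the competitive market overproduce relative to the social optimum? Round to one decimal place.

Market equilibrium (private): 3.9 + 0.9x = 162.2 - 0.9x → x_m = 87.9444.
Social marginal cost = private MC + MEC = 10.3 + 0.9x.
Set SMC = demand: 10.3 + 0.9x = 162.2 - 0.9x → x* = 84.3889.
Gap = |87.9444 − 84.3889| = 3.5555.

3.6 units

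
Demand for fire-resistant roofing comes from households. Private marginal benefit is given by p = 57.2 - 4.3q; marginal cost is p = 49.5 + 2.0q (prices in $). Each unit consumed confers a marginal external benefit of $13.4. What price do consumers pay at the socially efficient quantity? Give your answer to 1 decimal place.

Social marginal benefit = demand + MEB = 70.6 - 4.3q.
Set SMB = MC: 70.6 - 4.3q = 49.5 + 2.0q → q* = 3.3492.
Consumer price on the demand curve at q*: 57.2 − 4.3×3.3492 = 42.7984.

P = $42.8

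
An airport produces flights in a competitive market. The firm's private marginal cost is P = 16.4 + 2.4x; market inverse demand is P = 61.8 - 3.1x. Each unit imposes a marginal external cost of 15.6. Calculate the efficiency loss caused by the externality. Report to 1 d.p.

DWL = 22.1

Market equilibrium (private): 16.4 + 2.4x = 61.8 - 3.1x → x_m = 8.2545.
Social marginal cost = private MC + MEC = 32.0 + 2.4x.
Set SMC = demand: 32.0 + 2.4x = 61.8 - 3.1x → x* = 5.4182.
The welfare-loss triangle has base |x_m − x*| and height MEC(x_m) (the vertical gap between SMC and demand is zero at x* and MEC at x_m).
DWL = ½ × 2.8363 × 15.6000 = 22.1231.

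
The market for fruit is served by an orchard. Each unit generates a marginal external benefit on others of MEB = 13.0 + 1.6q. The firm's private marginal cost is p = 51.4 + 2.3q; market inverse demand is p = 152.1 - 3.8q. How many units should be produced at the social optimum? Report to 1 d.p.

q* = 25.3

Social marginal cost = private MC − MEB = 38.4 + 0.7q.
Set SMC = demand: 38.4 + 0.7q = 152.1 - 3.8q → q* = 25.2667.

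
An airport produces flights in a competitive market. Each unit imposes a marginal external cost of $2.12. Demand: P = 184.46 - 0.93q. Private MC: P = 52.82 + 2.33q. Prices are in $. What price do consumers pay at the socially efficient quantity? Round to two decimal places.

P = $147.51

Social marginal cost = private MC + MEC = 54.94 + 2.33q.
Set SMC = demand: 54.94 + 2.33q = 184.46 - 0.93q → q* = 39.7301.
Consumer price on the demand curve at q*: 184.46 − 0.93×39.7301 = 147.5110.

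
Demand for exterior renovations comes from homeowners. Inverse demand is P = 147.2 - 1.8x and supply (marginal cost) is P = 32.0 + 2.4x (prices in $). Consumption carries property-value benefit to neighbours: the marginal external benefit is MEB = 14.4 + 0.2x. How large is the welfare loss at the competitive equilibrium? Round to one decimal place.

DWL = $49.4

Market equilibrium (private): 32.0 + 2.4x = 147.2 - 1.8x → x_m = 27.4286.
Social marginal benefit = demand + MEB = 161.6 - 1.6x.
Set SMB = MC: 161.6 - 1.6x = 32.0 + 2.4x → x* = 32.4000.
The loss is the area between SMB and MC from x* to x_m; with linear curves that's a triangle of height MEB(x_m).
DWL = ½ × 4.9714 × 19.8857 = 49.4299.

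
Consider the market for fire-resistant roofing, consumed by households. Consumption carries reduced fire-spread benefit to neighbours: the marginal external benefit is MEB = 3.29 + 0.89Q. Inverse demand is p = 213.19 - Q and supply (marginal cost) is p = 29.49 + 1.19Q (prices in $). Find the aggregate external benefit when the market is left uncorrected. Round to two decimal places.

$3407.02

Market equilibrium (private): 29.49 + 1.19Q = 213.19 - Q → Q_m = 83.8813.
Total external benefit = ∫₀^{Q_m} (3.29 + 0.89Q) dQ = 3.29×83.8813 + ½×0.89×83.8813² = 3407.0217.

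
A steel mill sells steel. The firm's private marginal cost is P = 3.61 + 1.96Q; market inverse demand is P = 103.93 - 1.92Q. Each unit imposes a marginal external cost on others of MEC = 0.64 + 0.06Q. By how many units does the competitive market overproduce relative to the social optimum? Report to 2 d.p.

Market equilibrium (private): 3.61 + 1.96Q = 103.93 - 1.92Q → Q_m = 25.8557.
Social marginal cost = private MC + MEC = 4.25 + 2.02Q.
Set SMC = demand: 4.25 + 2.02Q = 103.93 - 1.92Q → Q* = 25.2995.
Gap = |25.8557 − 25.2995| = 0.5562.

0.56 units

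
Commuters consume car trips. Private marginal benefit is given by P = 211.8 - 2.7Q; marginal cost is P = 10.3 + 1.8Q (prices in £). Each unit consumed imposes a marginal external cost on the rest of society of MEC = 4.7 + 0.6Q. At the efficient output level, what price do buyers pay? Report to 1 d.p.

P = £107.6

Social marginal benefit = demand − MEC = 207.1 - 3.3Q.
Set SMB = MC: 207.1 - 3.3Q = 10.3 + 1.8Q → Q* = 38.5882.
Consumer price on the demand curve at Q*: 211.8 − 2.7×38.5882 = 107.6119.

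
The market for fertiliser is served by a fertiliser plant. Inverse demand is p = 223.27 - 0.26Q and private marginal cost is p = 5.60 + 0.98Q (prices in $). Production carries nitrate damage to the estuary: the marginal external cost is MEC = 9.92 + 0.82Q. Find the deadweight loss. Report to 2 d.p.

Market equilibrium (private): 5.60 + 0.98Q = 223.27 - 0.26Q → Q_m = 175.5403.
Social marginal cost = private MC + MEC = 15.52 + 1.80Q.
Set SMC = demand: 15.52 + 1.80Q = 223.27 - 0.26Q → Q* = 100.8495.
The welfare-loss triangle has base |Q_m − Q*| and height MEC(Q_m) (the vertical gap between SMC and demand is zero at Q* and MEC at Q_m).
DWL = ½ × 74.6908 × 153.8631 = 5746.0790.

DWL = $5746.08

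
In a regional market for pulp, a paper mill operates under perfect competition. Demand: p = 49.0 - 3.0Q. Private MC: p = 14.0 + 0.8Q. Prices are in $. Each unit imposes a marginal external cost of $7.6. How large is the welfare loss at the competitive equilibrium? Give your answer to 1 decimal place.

Market equilibrium (private): 14.0 + 0.8Q = 49.0 - 3.0Q → Q_m = 9.2105.
Social marginal cost = private MC + MEC = 21.6 + 0.8Q.
Set SMC = demand: 21.6 + 0.8Q = 49.0 - 3.0Q → Q* = 7.2105.
Height of the DWL triangle at Q_m is SMC(Q_m) − demand(Q_m) = MEC(Q_m) = 7.6000.
DWL = ½ × 2.0000 × 7.6000 = 7.6000.

DWL = $7.6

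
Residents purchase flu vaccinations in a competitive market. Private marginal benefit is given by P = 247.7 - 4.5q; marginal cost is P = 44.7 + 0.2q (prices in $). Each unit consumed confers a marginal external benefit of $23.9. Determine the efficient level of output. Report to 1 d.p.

q* = 48.3

Social marginal benefit = demand + MEB = 271.6 - 4.5q.
Set SMB = MC: 271.6 - 4.5q = 44.7 + 0.2q → q* = 48.2766.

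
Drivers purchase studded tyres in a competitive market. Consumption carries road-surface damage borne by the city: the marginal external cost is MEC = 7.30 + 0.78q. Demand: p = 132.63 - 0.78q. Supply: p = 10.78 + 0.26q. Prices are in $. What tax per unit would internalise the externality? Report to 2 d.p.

tax = $56.39 per unit

Social marginal benefit = demand − MEC = 125.33 - 1.56q.
Set SMB = MC: 125.33 - 1.56q = 10.78 + 0.26q → q* = 62.9396.
The Pigouvian tax equals MEC at q*: 7.30 + 0.78×62.9396 = 56.3929.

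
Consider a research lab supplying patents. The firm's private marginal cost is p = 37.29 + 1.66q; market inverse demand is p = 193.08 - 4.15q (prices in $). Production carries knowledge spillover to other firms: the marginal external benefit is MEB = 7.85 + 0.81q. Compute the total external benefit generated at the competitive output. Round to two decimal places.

$501.68

Market equilibrium (private): 37.29 + 1.66q = 193.08 - 4.15q → q_m = 26.8141.
Total external benefit = ∫₀^{q_m} (7.85 + 0.81q) dq = 7.85×26.8141 + ½×0.81×26.8141² = 501.6840.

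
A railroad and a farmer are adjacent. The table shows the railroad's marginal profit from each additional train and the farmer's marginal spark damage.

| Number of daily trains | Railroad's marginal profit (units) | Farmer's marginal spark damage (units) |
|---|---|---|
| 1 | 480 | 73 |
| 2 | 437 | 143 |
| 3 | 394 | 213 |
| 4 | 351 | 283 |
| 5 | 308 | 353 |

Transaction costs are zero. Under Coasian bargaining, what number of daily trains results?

Bargaining reaches the level where marginal profit last exceeds marginal spark damage.
That holds through level 4 (351 ≥ 283) but not at 5 (308 < 353).

4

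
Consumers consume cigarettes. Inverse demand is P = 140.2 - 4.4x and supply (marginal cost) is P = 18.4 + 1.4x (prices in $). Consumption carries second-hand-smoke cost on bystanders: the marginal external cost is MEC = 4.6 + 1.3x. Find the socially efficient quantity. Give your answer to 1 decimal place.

Social marginal benefit = demand − MEC = 135.6 - 5.7x.
Set SMB = MC: 135.6 - 5.7x = 18.4 + 1.4x → x* = 16.5070.

x* = 16.5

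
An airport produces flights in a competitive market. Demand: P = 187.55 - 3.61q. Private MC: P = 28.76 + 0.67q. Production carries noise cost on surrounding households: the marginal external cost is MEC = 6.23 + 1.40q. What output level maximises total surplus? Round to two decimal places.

Social marginal cost = private MC + MEC = 34.99 + 2.07q.
Set SMC = demand: 34.99 + 2.07q = 187.55 - 3.61q → q* = 26.8592.

q* = 26.86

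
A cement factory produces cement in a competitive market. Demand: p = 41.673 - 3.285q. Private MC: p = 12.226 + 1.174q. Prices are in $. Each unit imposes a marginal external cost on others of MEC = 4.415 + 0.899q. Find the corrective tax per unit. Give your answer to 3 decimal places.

Social marginal cost = private MC + MEC = 16.641 + 2.073q.
Set SMC = demand: 16.641 + 2.073q = 41.673 - 3.285q → q* = 4.6719.
The Pigouvian tax equals MEC at q*: 4.415 + 0.899×4.6719 = 8.6150.

tax = $8.615 per unit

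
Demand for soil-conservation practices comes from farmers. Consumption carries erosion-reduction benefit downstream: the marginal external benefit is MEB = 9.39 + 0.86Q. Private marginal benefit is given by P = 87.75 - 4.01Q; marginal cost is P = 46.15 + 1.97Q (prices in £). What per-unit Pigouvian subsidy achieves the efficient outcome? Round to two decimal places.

subsidy = £17.95 per unit

Social marginal benefit = demand + MEB = 97.14 - 3.15Q.
Set SMB = MC: 97.14 - 3.15Q = 46.15 + 1.97Q → Q* = 9.9590.
The Pigouvian subsidy equals MEB at Q*: 9.39 + 0.86×9.9590 = 17.9547.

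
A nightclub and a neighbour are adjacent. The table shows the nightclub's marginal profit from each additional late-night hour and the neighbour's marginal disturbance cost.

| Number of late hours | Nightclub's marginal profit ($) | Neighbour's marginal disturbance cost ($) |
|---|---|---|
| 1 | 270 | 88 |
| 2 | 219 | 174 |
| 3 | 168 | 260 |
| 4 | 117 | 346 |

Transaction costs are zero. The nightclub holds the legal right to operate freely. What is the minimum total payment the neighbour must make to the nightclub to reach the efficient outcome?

Left alone the nightclub would choose level 4 (marginal profit stays positive).
Efficient level: k* = 2 (marginal profit ≥ marginal disturbance cost through 2).
The neighbour must at least cover the nightclub's forgone profit from cutting 4→2: 168 + 117 = 285.

$285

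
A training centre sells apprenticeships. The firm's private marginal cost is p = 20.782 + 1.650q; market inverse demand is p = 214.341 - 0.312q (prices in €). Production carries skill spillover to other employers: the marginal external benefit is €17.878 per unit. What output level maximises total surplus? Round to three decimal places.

Social marginal cost = private MC − MEB = 2.904 + 1.650q.
Set SMC = demand: 2.904 + 1.650q = 214.341 - 0.312q → q* = 107.7661.

q* = 107.766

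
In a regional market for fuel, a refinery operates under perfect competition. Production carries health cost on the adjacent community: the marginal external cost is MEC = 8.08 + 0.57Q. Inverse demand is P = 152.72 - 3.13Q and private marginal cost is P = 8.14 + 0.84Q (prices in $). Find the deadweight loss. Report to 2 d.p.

DWL = $91.59

Market equilibrium (private): 8.14 + 0.84Q = 152.72 - 3.13Q → Q_m = 36.4181.
Social marginal cost = private MC + MEC = 16.22 + 1.41Q.
Set SMC = demand: 16.22 + 1.41Q = 152.72 - 3.13Q → Q* = 30.0661.
The loss is the area between SMC and demand from Q* to Q_m; with linear curves that's a triangle of height MEC(Q_m).
DWL = ½ × 6.3520 × 28.8383 = 91.5904.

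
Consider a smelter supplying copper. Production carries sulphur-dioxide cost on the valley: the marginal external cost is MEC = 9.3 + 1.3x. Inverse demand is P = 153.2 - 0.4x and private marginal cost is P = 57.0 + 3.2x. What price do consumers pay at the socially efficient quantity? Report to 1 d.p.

Social marginal cost = private MC + MEC = 66.3 + 4.5x.
Set SMC = demand: 66.3 + 4.5x = 153.2 - 0.4x → x* = 17.7347.
Consumer price on the demand curve at x*: 153.2 − 0.4×17.7347 = 146.1061.

P = 146.1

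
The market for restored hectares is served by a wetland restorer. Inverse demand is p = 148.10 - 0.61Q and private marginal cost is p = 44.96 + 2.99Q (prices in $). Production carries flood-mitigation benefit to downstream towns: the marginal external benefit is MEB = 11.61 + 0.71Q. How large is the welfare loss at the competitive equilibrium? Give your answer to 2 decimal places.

Market equilibrium (private): 44.96 + 2.99Q = 148.10 - 0.61Q → Q_m = 28.6500.
Social marginal cost = private MC − MEB = 33.35 + 2.28Q.
Set SMC = demand: 33.35 + 2.28Q = 148.10 - 0.61Q → Q* = 39.7059.
Height of the DWL triangle at Q_m is demand(Q_m) − SMC(Q_m) = MEB(Q_m) = 31.9515.
DWL = ½ × 11.0559 × 31.9515 = 176.6263.

DWL = $176.63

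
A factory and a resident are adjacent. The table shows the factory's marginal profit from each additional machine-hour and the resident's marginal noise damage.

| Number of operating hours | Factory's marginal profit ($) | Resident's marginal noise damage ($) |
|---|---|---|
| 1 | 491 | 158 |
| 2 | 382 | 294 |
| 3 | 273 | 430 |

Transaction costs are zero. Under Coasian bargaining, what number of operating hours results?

2

Bargaining reaches the level where marginal profit last exceeds marginal noise damage.
That holds through level 2 (382 ≥ 294) but not at 3 (273 < 430).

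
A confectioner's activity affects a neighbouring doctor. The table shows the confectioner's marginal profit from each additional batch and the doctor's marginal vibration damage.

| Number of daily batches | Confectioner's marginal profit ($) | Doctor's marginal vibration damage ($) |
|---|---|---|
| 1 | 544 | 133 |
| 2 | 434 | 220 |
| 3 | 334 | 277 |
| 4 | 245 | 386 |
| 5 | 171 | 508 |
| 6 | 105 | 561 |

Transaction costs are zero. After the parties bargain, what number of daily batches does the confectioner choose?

Bargaining reaches the level where marginal profit last exceeds marginal vibration damage.
That holds through level 3 (334 ≥ 277) but not at 4 (245 < 386).

3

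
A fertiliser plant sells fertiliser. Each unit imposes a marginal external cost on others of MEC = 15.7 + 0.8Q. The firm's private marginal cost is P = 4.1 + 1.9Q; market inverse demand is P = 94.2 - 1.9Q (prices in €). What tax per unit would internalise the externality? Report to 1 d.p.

tax = €28.6 per unit

Social marginal cost = private MC + MEC = 19.8 + 2.7Q.
Set SMC = demand: 19.8 + 2.7Q = 94.2 - 1.9Q → Q* = 16.1739.
The Pigouvian tax equals MEC at Q*: 15.7 + 0.8×16.1739 = 28.6391.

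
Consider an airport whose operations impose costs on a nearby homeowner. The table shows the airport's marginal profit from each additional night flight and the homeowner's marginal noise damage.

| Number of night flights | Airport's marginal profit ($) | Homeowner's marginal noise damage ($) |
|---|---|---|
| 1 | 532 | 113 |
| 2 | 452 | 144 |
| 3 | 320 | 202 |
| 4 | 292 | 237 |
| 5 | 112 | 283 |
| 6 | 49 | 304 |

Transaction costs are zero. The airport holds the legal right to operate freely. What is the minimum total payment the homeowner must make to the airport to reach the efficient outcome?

Left alone the airport would choose level 6 (marginal profit stays positive).
Efficient level: k* = 4 (marginal profit ≥ marginal noise damage through 4).
The homeowner must at least cover the airport's forgone profit from cutting 6→4: 112 + 49 = 161.

$161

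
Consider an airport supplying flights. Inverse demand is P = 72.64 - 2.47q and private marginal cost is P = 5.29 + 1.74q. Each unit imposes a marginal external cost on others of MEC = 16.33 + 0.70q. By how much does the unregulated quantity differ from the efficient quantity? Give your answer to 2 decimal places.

5.61 units

Market equilibrium (private): 5.29 + 1.74q = 72.64 - 2.47q → q_m = 15.9976.
Social marginal cost = private MC + MEC = 21.62 + 2.44q.
Set SMC = demand: 21.62 + 2.44q = 72.64 - 2.47q → q* = 10.3910.
Gap = |15.9976 − 10.3910| = 5.6066.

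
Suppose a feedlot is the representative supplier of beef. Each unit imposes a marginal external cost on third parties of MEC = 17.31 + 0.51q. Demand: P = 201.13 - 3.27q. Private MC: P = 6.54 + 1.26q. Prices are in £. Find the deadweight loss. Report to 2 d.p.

Market equilibrium (private): 6.54 + 1.26q = 201.13 - 3.27q → q_m = 42.9558.
Social marginal cost = private MC + MEC = 23.85 + 1.77q.
Set SMC = demand: 23.85 + 1.77q = 201.13 - 3.27q → q* = 35.1746.
Height of the DWL triangle at q_m is SMC(q_m) − demand(q_m) = MEC(q_m) = 39.2175.
DWL = ½ × 7.7812 × 39.2175 = 152.5796.

DWL = £152.58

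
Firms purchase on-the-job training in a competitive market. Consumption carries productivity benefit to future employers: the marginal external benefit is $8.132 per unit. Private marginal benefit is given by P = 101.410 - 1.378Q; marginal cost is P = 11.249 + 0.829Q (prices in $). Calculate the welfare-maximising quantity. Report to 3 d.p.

Social marginal benefit = demand + MEB = 109.542 - 1.378Q.
Set SMB = MC: 109.542 - 1.378Q = 11.249 + 0.829Q → Q* = 44.5369.

Q* = 44.537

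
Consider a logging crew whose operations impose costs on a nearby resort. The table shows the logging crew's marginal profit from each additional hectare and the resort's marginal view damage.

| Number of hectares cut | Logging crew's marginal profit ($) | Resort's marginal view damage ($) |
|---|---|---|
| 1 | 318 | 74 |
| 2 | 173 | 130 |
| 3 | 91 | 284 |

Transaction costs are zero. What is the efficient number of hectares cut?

2

Bargaining reaches the level where marginal profit last exceeds marginal view damage.
That holds through level 2 (173 ≥ 130) but not at 3 (91 < 284).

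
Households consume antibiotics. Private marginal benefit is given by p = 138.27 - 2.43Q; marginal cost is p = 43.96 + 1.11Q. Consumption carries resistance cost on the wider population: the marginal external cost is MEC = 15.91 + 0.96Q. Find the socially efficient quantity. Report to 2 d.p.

Q* = 17.42

Social marginal benefit = demand − MEC = 122.36 - 3.39Q.
Set SMB = MC: 122.36 - 3.39Q = 43.96 + 1.11Q → Q* = 17.4222.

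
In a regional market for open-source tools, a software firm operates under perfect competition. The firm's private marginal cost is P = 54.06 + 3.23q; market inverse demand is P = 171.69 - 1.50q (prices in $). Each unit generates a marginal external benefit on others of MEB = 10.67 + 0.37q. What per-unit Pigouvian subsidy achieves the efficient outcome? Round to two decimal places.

Social marginal cost = private MC − MEB = 43.39 + 2.86q.
Set SMC = demand: 43.39 + 2.86q = 171.69 - 1.50q → q* = 29.4266.
The Pigouvian subsidy equals MEB at q*: 10.67 + 0.37×29.4266 = 21.5578.

subsidy = $21.56 per unit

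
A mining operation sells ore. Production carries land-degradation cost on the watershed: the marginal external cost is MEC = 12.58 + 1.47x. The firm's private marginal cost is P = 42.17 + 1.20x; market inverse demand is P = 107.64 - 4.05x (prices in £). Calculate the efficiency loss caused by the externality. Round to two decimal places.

Market equilibrium (private): 42.17 + 1.20x = 107.64 - 4.05x → x_m = 12.4705.
Social marginal cost = private MC + MEC = 54.75 + 2.67x.
Set SMC = demand: 54.75 + 2.67x = 107.64 - 4.05x → x* = 7.8705.
The welfare-loss triangle has base |x_m − x*| and height MEC(x_m) (the vertical gap between SMC and demand is zero at x* and MEC at x_m).
DWL = ½ × 4.6000 × 30.9116 = 71.0967.

DWL = £71.10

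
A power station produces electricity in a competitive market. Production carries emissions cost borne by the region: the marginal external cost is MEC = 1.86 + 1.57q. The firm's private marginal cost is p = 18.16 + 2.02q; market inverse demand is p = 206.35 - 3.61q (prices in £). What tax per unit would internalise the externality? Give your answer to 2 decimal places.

tax = £42.49 per unit

Social marginal cost = private MC + MEC = 20.02 + 3.59q.
Set SMC = demand: 20.02 + 3.59q = 206.35 - 3.61q → q* = 25.8792.
The Pigouvian tax equals MEC at q*: 1.86 + 1.57×25.8792 = 42.4903.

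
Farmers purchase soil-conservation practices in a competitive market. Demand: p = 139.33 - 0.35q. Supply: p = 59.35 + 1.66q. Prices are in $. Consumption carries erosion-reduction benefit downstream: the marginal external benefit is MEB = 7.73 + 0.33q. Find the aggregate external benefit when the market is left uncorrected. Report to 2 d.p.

Market equilibrium (private): 59.35 + 1.66q = 139.33 - 0.35q → q_m = 39.7910.
Total external benefit = ∫₀^{q_m} (7.73 + 0.33q) dq = 7.73×39.7910 + ½×0.33×39.7910² = 568.8328.

$568.83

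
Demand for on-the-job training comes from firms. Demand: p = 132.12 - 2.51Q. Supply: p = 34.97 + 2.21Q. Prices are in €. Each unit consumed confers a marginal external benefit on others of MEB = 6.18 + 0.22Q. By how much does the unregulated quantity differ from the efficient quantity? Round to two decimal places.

Market equilibrium (private): 34.97 + 2.21Q = 132.12 - 2.51Q → Q_m = 20.5826.
Social marginal benefit = demand + MEB = 138.30 - 2.29Q.
Set SMB = MC: 138.30 - 2.29Q = 34.97 + 2.21Q → Q* = 22.9622.
Gap = |20.5826 − 22.9622| = 2.3796.

2.38 units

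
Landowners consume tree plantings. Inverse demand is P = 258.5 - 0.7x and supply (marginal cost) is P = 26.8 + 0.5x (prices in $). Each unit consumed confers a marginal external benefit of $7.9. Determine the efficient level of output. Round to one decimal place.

x* = 199.7

Social marginal benefit = demand + MEB = 266.4 - 0.7x.
Set SMB = MC: 266.4 - 0.7x = 26.8 + 0.5x → x* = 199.6667.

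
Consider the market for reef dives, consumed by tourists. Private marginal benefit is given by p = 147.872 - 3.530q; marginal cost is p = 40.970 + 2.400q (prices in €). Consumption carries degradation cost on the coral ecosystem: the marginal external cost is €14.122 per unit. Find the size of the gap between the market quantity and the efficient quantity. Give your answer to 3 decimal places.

2.381 units

Market equilibrium (private): 40.970 + 2.400q = 147.872 - 3.530q → q_m = 18.0273.
Social marginal benefit = demand − MEC = 133.750 - 3.530q.
Set SMB = MC: 133.750 - 3.530q = 40.970 + 2.400q → q* = 15.6459.
Gap = |18.0273 − 15.6459| = 2.3814.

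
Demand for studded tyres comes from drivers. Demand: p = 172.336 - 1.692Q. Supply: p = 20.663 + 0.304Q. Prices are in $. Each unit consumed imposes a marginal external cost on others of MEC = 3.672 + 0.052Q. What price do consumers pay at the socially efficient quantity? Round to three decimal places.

Social marginal benefit = demand − MEC = 168.664 - 1.744Q.
Set SMB = MC: 168.664 - 1.744Q = 20.663 + 0.304Q → Q* = 72.2661.
Consumer price on the demand curve at Q*: 172.336 − 1.692×72.2661 = 50.0618.

P = $50.062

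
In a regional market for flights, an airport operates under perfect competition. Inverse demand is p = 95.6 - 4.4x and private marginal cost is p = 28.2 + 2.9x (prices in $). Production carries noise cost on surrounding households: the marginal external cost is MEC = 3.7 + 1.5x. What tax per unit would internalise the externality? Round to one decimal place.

tax = $14.6 per unit

Social marginal cost = private MC + MEC = 31.9 + 4.4x.
Set SMC = demand: 31.9 + 4.4x = 95.6 - 4.4x → x* = 7.2386.
The Pigouvian tax equals MEC at x*: 3.7 + 1.5×7.2386 = 14.5579.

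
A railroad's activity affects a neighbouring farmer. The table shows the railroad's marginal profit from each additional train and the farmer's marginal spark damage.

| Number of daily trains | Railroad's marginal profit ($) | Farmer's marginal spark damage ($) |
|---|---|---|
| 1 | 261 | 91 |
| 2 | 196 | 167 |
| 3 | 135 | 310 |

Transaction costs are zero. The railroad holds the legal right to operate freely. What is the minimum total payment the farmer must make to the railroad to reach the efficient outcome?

Left alone the railroad would choose level 3 (marginal profit stays positive).
Efficient level: k* = 2 (marginal profit ≥ marginal spark damage through 2).
The farmer must at least cover the railroad's forgone profit from cutting 3→2: 135 = 135.

$135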